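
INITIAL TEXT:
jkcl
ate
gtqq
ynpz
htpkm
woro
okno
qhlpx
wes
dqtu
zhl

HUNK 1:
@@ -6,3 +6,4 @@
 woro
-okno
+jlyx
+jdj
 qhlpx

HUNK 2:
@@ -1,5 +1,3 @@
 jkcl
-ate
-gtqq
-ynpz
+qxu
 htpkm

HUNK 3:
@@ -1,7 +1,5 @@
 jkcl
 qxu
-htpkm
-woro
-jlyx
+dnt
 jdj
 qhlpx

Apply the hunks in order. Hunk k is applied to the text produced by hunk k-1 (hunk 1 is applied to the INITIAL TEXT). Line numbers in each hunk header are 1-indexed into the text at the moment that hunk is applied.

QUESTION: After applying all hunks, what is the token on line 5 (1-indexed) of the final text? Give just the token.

Answer: qhlpx

Derivation:
Hunk 1: at line 6 remove [okno] add [jlyx,jdj] -> 12 lines: jkcl ate gtqq ynpz htpkm woro jlyx jdj qhlpx wes dqtu zhl
Hunk 2: at line 1 remove [ate,gtqq,ynpz] add [qxu] -> 10 lines: jkcl qxu htpkm woro jlyx jdj qhlpx wes dqtu zhl
Hunk 3: at line 1 remove [htpkm,woro,jlyx] add [dnt] -> 8 lines: jkcl qxu dnt jdj qhlpx wes dqtu zhl
Final line 5: qhlpx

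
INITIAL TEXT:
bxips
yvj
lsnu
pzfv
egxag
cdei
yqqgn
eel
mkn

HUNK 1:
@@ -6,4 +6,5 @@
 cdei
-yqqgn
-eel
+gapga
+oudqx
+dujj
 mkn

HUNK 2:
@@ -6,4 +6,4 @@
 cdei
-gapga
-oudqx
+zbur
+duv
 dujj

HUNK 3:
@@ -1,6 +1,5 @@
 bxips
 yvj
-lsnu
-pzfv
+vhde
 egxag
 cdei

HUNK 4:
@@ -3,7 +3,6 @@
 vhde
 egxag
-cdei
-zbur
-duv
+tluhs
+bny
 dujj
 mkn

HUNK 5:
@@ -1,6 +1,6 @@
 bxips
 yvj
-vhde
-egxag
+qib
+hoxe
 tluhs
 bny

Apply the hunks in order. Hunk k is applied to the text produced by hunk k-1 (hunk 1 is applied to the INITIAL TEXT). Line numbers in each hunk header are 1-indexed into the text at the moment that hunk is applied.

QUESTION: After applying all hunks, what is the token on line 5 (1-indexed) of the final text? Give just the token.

Answer: tluhs

Derivation:
Hunk 1: at line 6 remove [yqqgn,eel] add [gapga,oudqx,dujj] -> 10 lines: bxips yvj lsnu pzfv egxag cdei gapga oudqx dujj mkn
Hunk 2: at line 6 remove [gapga,oudqx] add [zbur,duv] -> 10 lines: bxips yvj lsnu pzfv egxag cdei zbur duv dujj mkn
Hunk 3: at line 1 remove [lsnu,pzfv] add [vhde] -> 9 lines: bxips yvj vhde egxag cdei zbur duv dujj mkn
Hunk 4: at line 3 remove [cdei,zbur,duv] add [tluhs,bny] -> 8 lines: bxips yvj vhde egxag tluhs bny dujj mkn
Hunk 5: at line 1 remove [vhde,egxag] add [qib,hoxe] -> 8 lines: bxips yvj qib hoxe tluhs bny dujj mkn
Final line 5: tluhs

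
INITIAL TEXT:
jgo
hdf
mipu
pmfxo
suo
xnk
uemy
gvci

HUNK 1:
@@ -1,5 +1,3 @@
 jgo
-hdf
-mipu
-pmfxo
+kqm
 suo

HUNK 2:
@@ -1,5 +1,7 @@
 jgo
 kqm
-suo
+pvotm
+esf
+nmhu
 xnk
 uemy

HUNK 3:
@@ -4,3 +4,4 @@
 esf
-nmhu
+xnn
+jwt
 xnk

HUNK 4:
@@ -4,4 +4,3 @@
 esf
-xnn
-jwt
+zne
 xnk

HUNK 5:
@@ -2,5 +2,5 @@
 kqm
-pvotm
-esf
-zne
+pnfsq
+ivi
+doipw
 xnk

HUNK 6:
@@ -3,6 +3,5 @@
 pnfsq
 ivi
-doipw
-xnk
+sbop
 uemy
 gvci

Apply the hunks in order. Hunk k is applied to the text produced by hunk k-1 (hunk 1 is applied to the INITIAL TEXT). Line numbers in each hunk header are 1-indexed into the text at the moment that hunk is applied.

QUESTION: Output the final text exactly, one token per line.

Hunk 1: at line 1 remove [hdf,mipu,pmfxo] add [kqm] -> 6 lines: jgo kqm suo xnk uemy gvci
Hunk 2: at line 1 remove [suo] add [pvotm,esf,nmhu] -> 8 lines: jgo kqm pvotm esf nmhu xnk uemy gvci
Hunk 3: at line 4 remove [nmhu] add [xnn,jwt] -> 9 lines: jgo kqm pvotm esf xnn jwt xnk uemy gvci
Hunk 4: at line 4 remove [xnn,jwt] add [zne] -> 8 lines: jgo kqm pvotm esf zne xnk uemy gvci
Hunk 5: at line 2 remove [pvotm,esf,zne] add [pnfsq,ivi,doipw] -> 8 lines: jgo kqm pnfsq ivi doipw xnk uemy gvci
Hunk 6: at line 3 remove [doipw,xnk] add [sbop] -> 7 lines: jgo kqm pnfsq ivi sbop uemy gvci

Answer: jgo
kqm
pnfsq
ivi
sbop
uemy
gvci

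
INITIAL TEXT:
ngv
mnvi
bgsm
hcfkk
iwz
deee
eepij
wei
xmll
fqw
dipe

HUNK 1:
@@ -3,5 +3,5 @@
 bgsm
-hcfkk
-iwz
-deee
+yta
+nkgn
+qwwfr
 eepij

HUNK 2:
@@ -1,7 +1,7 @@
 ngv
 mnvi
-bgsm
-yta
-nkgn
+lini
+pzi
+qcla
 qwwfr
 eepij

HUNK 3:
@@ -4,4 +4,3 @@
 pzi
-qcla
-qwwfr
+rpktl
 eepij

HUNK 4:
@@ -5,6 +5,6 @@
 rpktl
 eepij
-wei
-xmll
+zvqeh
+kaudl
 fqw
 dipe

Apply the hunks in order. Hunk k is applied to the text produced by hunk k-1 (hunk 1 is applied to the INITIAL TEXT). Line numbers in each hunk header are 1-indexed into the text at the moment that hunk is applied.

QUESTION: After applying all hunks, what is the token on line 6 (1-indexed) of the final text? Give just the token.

Answer: eepij

Derivation:
Hunk 1: at line 3 remove [hcfkk,iwz,deee] add [yta,nkgn,qwwfr] -> 11 lines: ngv mnvi bgsm yta nkgn qwwfr eepij wei xmll fqw dipe
Hunk 2: at line 1 remove [bgsm,yta,nkgn] add [lini,pzi,qcla] -> 11 lines: ngv mnvi lini pzi qcla qwwfr eepij wei xmll fqw dipe
Hunk 3: at line 4 remove [qcla,qwwfr] add [rpktl] -> 10 lines: ngv mnvi lini pzi rpktl eepij wei xmll fqw dipe
Hunk 4: at line 5 remove [wei,xmll] add [zvqeh,kaudl] -> 10 lines: ngv mnvi lini pzi rpktl eepij zvqeh kaudl fqw dipe
Final line 6: eepij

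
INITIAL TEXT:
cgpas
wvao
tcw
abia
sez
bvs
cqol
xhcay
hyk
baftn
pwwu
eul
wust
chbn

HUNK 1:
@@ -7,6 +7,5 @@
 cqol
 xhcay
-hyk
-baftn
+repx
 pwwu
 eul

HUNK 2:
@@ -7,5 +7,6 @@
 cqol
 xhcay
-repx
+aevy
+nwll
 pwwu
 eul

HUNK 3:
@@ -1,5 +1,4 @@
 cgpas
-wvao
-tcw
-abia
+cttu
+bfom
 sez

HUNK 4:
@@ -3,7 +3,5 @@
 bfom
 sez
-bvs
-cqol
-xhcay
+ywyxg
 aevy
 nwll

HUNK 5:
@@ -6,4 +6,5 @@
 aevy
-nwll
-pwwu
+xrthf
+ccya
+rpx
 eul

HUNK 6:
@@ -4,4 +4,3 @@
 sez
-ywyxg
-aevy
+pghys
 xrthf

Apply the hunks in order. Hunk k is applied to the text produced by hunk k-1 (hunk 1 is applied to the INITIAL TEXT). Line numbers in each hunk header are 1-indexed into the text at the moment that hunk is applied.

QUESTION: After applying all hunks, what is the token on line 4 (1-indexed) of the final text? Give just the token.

Answer: sez

Derivation:
Hunk 1: at line 7 remove [hyk,baftn] add [repx] -> 13 lines: cgpas wvao tcw abia sez bvs cqol xhcay repx pwwu eul wust chbn
Hunk 2: at line 7 remove [repx] add [aevy,nwll] -> 14 lines: cgpas wvao tcw abia sez bvs cqol xhcay aevy nwll pwwu eul wust chbn
Hunk 3: at line 1 remove [wvao,tcw,abia] add [cttu,bfom] -> 13 lines: cgpas cttu bfom sez bvs cqol xhcay aevy nwll pwwu eul wust chbn
Hunk 4: at line 3 remove [bvs,cqol,xhcay] add [ywyxg] -> 11 lines: cgpas cttu bfom sez ywyxg aevy nwll pwwu eul wust chbn
Hunk 5: at line 6 remove [nwll,pwwu] add [xrthf,ccya,rpx] -> 12 lines: cgpas cttu bfom sez ywyxg aevy xrthf ccya rpx eul wust chbn
Hunk 6: at line 4 remove [ywyxg,aevy] add [pghys] -> 11 lines: cgpas cttu bfom sez pghys xrthf ccya rpx eul wust chbn
Final line 4: sez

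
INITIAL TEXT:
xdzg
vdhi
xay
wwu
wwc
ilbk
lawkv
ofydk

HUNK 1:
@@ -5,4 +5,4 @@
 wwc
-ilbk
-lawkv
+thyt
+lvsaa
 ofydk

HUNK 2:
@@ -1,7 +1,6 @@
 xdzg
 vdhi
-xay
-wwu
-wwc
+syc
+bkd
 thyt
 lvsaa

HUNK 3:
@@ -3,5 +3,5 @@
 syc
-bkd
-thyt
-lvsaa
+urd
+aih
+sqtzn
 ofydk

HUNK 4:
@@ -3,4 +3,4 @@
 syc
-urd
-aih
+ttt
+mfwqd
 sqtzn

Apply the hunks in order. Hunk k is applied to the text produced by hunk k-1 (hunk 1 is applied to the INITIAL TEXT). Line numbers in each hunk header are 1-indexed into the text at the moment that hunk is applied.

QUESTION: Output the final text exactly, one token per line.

Answer: xdzg
vdhi
syc
ttt
mfwqd
sqtzn
ofydk

Derivation:
Hunk 1: at line 5 remove [ilbk,lawkv] add [thyt,lvsaa] -> 8 lines: xdzg vdhi xay wwu wwc thyt lvsaa ofydk
Hunk 2: at line 1 remove [xay,wwu,wwc] add [syc,bkd] -> 7 lines: xdzg vdhi syc bkd thyt lvsaa ofydk
Hunk 3: at line 3 remove [bkd,thyt,lvsaa] add [urd,aih,sqtzn] -> 7 lines: xdzg vdhi syc urd aih sqtzn ofydk
Hunk 4: at line 3 remove [urd,aih] add [ttt,mfwqd] -> 7 lines: xdzg vdhi syc ttt mfwqd sqtzn ofydk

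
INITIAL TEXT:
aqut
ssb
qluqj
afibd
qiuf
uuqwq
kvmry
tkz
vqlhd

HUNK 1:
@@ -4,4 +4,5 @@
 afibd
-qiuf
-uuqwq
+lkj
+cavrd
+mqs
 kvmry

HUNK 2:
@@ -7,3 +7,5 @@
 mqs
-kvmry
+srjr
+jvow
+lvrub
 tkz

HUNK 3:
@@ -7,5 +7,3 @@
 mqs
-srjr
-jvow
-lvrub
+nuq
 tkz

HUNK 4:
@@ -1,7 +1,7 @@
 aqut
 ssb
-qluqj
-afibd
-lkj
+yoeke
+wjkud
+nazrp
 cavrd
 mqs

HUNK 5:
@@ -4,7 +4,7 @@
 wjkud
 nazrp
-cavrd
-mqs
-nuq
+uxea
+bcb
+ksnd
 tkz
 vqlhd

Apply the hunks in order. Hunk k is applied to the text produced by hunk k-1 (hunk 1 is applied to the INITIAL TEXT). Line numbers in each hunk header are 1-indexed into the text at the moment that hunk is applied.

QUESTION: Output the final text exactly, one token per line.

Hunk 1: at line 4 remove [qiuf,uuqwq] add [lkj,cavrd,mqs] -> 10 lines: aqut ssb qluqj afibd lkj cavrd mqs kvmry tkz vqlhd
Hunk 2: at line 7 remove [kvmry] add [srjr,jvow,lvrub] -> 12 lines: aqut ssb qluqj afibd lkj cavrd mqs srjr jvow lvrub tkz vqlhd
Hunk 3: at line 7 remove [srjr,jvow,lvrub] add [nuq] -> 10 lines: aqut ssb qluqj afibd lkj cavrd mqs nuq tkz vqlhd
Hunk 4: at line 1 remove [qluqj,afibd,lkj] add [yoeke,wjkud,nazrp] -> 10 lines: aqut ssb yoeke wjkud nazrp cavrd mqs nuq tkz vqlhd
Hunk 5: at line 4 remove [cavrd,mqs,nuq] add [uxea,bcb,ksnd] -> 10 lines: aqut ssb yoeke wjkud nazrp uxea bcb ksnd tkz vqlhd

Answer: aqut
ssb
yoeke
wjkud
nazrp
uxea
bcb
ksnd
tkz
vqlhd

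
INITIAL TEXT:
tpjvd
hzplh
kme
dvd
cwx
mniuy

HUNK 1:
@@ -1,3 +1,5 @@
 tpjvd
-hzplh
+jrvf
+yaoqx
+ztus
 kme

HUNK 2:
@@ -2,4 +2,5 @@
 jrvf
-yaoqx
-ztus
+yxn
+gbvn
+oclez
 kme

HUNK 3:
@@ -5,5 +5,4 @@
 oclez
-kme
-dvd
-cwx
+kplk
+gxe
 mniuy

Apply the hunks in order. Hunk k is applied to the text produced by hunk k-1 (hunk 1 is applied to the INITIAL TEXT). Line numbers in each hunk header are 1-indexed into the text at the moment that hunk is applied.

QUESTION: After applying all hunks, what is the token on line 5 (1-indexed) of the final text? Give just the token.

Hunk 1: at line 1 remove [hzplh] add [jrvf,yaoqx,ztus] -> 8 lines: tpjvd jrvf yaoqx ztus kme dvd cwx mniuy
Hunk 2: at line 2 remove [yaoqx,ztus] add [yxn,gbvn,oclez] -> 9 lines: tpjvd jrvf yxn gbvn oclez kme dvd cwx mniuy
Hunk 3: at line 5 remove [kme,dvd,cwx] add [kplk,gxe] -> 8 lines: tpjvd jrvf yxn gbvn oclez kplk gxe mniuy
Final line 5: oclez

Answer: oclez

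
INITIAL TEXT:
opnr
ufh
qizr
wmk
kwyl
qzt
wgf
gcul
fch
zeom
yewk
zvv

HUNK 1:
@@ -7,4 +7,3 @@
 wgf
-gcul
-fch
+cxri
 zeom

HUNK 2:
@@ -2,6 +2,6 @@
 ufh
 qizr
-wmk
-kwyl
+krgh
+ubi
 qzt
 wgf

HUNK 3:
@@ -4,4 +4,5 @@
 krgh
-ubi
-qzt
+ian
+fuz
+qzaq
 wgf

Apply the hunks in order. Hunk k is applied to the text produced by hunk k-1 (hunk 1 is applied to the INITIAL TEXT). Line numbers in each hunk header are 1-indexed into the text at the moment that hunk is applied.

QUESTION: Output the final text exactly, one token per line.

Hunk 1: at line 7 remove [gcul,fch] add [cxri] -> 11 lines: opnr ufh qizr wmk kwyl qzt wgf cxri zeom yewk zvv
Hunk 2: at line 2 remove [wmk,kwyl] add [krgh,ubi] -> 11 lines: opnr ufh qizr krgh ubi qzt wgf cxri zeom yewk zvv
Hunk 3: at line 4 remove [ubi,qzt] add [ian,fuz,qzaq] -> 12 lines: opnr ufh qizr krgh ian fuz qzaq wgf cxri zeom yewk zvv

Answer: opnr
ufh
qizr
krgh
ian
fuz
qzaq
wgf
cxri
zeom
yewk
zvv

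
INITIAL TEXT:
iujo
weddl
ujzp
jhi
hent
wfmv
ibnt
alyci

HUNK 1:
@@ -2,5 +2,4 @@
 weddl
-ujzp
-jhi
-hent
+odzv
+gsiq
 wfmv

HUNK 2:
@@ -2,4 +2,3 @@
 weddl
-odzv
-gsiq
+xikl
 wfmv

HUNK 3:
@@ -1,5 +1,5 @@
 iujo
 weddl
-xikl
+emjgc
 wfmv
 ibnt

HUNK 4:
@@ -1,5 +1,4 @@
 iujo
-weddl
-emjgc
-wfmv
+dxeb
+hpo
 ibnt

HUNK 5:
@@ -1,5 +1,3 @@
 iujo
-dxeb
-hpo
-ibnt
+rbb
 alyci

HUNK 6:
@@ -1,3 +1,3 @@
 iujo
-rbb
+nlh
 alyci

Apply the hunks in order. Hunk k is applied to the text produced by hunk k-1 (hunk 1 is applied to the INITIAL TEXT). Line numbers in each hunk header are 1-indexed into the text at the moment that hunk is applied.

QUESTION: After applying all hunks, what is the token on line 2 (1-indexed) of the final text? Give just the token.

Answer: nlh

Derivation:
Hunk 1: at line 2 remove [ujzp,jhi,hent] add [odzv,gsiq] -> 7 lines: iujo weddl odzv gsiq wfmv ibnt alyci
Hunk 2: at line 2 remove [odzv,gsiq] add [xikl] -> 6 lines: iujo weddl xikl wfmv ibnt alyci
Hunk 3: at line 1 remove [xikl] add [emjgc] -> 6 lines: iujo weddl emjgc wfmv ibnt alyci
Hunk 4: at line 1 remove [weddl,emjgc,wfmv] add [dxeb,hpo] -> 5 lines: iujo dxeb hpo ibnt alyci
Hunk 5: at line 1 remove [dxeb,hpo,ibnt] add [rbb] -> 3 lines: iujo rbb alyci
Hunk 6: at line 1 remove [rbb] add [nlh] -> 3 lines: iujo nlh alyci
Final line 2: nlh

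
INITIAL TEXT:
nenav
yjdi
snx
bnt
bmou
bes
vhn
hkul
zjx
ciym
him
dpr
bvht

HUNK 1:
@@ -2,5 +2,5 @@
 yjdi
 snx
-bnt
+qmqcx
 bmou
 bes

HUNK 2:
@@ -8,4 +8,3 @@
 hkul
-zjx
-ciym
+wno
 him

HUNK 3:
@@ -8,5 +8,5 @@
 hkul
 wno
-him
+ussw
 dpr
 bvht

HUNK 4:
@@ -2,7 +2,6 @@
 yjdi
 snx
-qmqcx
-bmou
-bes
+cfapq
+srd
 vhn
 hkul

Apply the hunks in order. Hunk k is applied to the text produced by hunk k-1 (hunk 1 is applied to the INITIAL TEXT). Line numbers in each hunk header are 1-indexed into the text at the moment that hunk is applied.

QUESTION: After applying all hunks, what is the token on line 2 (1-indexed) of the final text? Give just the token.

Answer: yjdi

Derivation:
Hunk 1: at line 2 remove [bnt] add [qmqcx] -> 13 lines: nenav yjdi snx qmqcx bmou bes vhn hkul zjx ciym him dpr bvht
Hunk 2: at line 8 remove [zjx,ciym] add [wno] -> 12 lines: nenav yjdi snx qmqcx bmou bes vhn hkul wno him dpr bvht
Hunk 3: at line 8 remove [him] add [ussw] -> 12 lines: nenav yjdi snx qmqcx bmou bes vhn hkul wno ussw dpr bvht
Hunk 4: at line 2 remove [qmqcx,bmou,bes] add [cfapq,srd] -> 11 lines: nenav yjdi snx cfapq srd vhn hkul wno ussw dpr bvht
Final line 2: yjdi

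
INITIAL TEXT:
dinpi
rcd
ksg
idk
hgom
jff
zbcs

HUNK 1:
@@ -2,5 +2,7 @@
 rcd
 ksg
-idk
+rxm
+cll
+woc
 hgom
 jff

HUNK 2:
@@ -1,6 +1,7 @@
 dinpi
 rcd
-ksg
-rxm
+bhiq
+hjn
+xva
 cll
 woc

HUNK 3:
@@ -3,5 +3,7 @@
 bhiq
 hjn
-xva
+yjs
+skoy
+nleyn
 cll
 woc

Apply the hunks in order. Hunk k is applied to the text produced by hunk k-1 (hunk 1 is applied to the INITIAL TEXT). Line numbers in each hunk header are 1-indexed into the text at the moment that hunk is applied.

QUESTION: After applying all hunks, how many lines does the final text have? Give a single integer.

Hunk 1: at line 2 remove [idk] add [rxm,cll,woc] -> 9 lines: dinpi rcd ksg rxm cll woc hgom jff zbcs
Hunk 2: at line 1 remove [ksg,rxm] add [bhiq,hjn,xva] -> 10 lines: dinpi rcd bhiq hjn xva cll woc hgom jff zbcs
Hunk 3: at line 3 remove [xva] add [yjs,skoy,nleyn] -> 12 lines: dinpi rcd bhiq hjn yjs skoy nleyn cll woc hgom jff zbcs
Final line count: 12

Answer: 12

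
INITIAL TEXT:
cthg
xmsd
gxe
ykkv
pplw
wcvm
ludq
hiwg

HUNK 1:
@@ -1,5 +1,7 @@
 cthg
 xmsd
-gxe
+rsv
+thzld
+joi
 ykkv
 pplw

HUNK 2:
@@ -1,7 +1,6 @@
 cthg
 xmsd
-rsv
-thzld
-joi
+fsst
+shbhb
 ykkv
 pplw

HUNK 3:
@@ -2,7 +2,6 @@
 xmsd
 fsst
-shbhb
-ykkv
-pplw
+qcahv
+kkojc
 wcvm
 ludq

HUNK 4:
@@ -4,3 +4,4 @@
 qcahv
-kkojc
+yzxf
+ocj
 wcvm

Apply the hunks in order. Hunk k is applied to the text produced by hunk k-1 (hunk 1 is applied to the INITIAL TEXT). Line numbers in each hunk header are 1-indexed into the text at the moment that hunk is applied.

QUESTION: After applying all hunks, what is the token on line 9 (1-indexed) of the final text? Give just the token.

Hunk 1: at line 1 remove [gxe] add [rsv,thzld,joi] -> 10 lines: cthg xmsd rsv thzld joi ykkv pplw wcvm ludq hiwg
Hunk 2: at line 1 remove [rsv,thzld,joi] add [fsst,shbhb] -> 9 lines: cthg xmsd fsst shbhb ykkv pplw wcvm ludq hiwg
Hunk 3: at line 2 remove [shbhb,ykkv,pplw] add [qcahv,kkojc] -> 8 lines: cthg xmsd fsst qcahv kkojc wcvm ludq hiwg
Hunk 4: at line 4 remove [kkojc] add [yzxf,ocj] -> 9 lines: cthg xmsd fsst qcahv yzxf ocj wcvm ludq hiwg
Final line 9: hiwg

Answer: hiwg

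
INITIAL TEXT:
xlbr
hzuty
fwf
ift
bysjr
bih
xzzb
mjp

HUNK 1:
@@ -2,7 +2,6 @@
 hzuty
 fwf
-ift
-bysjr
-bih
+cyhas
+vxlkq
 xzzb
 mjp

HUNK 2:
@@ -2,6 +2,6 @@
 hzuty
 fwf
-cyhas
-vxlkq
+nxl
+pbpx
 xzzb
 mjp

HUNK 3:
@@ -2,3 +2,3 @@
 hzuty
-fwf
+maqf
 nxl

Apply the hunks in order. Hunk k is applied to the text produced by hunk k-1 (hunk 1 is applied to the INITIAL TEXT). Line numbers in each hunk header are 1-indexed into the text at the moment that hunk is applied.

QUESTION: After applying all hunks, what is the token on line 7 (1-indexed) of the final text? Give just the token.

Hunk 1: at line 2 remove [ift,bysjr,bih] add [cyhas,vxlkq] -> 7 lines: xlbr hzuty fwf cyhas vxlkq xzzb mjp
Hunk 2: at line 2 remove [cyhas,vxlkq] add [nxl,pbpx] -> 7 lines: xlbr hzuty fwf nxl pbpx xzzb mjp
Hunk 3: at line 2 remove [fwf] add [maqf] -> 7 lines: xlbr hzuty maqf nxl pbpx xzzb mjp
Final line 7: mjp

Answer: mjp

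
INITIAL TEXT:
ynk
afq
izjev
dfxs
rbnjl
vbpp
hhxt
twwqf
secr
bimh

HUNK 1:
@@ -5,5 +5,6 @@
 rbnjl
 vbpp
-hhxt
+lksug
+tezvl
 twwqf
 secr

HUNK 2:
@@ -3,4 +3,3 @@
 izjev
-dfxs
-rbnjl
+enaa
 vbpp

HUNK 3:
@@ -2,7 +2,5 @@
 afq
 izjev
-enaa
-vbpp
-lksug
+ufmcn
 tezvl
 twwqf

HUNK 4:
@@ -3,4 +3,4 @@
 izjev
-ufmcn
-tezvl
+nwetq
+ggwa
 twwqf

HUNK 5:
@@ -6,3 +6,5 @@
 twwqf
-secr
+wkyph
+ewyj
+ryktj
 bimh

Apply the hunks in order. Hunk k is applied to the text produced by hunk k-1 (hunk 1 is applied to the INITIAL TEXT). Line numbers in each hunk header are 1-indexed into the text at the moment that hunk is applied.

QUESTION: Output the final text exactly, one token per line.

Hunk 1: at line 5 remove [hhxt] add [lksug,tezvl] -> 11 lines: ynk afq izjev dfxs rbnjl vbpp lksug tezvl twwqf secr bimh
Hunk 2: at line 3 remove [dfxs,rbnjl] add [enaa] -> 10 lines: ynk afq izjev enaa vbpp lksug tezvl twwqf secr bimh
Hunk 3: at line 2 remove [enaa,vbpp,lksug] add [ufmcn] -> 8 lines: ynk afq izjev ufmcn tezvl twwqf secr bimh
Hunk 4: at line 3 remove [ufmcn,tezvl] add [nwetq,ggwa] -> 8 lines: ynk afq izjev nwetq ggwa twwqf secr bimh
Hunk 5: at line 6 remove [secr] add [wkyph,ewyj,ryktj] -> 10 lines: ynk afq izjev nwetq ggwa twwqf wkyph ewyj ryktj bimh

Answer: ynk
afq
izjev
nwetq
ggwa
twwqf
wkyph
ewyj
ryktj
bimh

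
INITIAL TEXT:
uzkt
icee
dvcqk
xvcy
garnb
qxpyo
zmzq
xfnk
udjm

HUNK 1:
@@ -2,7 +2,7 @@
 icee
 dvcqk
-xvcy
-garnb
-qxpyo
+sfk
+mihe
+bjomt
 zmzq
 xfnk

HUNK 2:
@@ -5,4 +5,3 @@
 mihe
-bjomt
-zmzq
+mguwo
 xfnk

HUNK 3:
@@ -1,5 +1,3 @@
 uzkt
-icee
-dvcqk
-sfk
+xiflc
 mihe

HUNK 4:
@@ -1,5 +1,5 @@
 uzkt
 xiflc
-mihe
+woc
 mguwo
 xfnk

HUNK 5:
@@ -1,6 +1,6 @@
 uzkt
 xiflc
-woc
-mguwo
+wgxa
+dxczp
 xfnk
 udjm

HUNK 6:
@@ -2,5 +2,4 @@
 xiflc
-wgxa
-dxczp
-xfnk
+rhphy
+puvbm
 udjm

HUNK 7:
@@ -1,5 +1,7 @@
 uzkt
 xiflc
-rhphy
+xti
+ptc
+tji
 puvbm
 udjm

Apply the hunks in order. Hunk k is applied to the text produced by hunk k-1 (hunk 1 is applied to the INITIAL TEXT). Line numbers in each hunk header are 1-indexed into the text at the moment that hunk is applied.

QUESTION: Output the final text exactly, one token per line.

Answer: uzkt
xiflc
xti
ptc
tji
puvbm
udjm

Derivation:
Hunk 1: at line 2 remove [xvcy,garnb,qxpyo] add [sfk,mihe,bjomt] -> 9 lines: uzkt icee dvcqk sfk mihe bjomt zmzq xfnk udjm
Hunk 2: at line 5 remove [bjomt,zmzq] add [mguwo] -> 8 lines: uzkt icee dvcqk sfk mihe mguwo xfnk udjm
Hunk 3: at line 1 remove [icee,dvcqk,sfk] add [xiflc] -> 6 lines: uzkt xiflc mihe mguwo xfnk udjm
Hunk 4: at line 1 remove [mihe] add [woc] -> 6 lines: uzkt xiflc woc mguwo xfnk udjm
Hunk 5: at line 1 remove [woc,mguwo] add [wgxa,dxczp] -> 6 lines: uzkt xiflc wgxa dxczp xfnk udjm
Hunk 6: at line 2 remove [wgxa,dxczp,xfnk] add [rhphy,puvbm] -> 5 lines: uzkt xiflc rhphy puvbm udjm
Hunk 7: at line 1 remove [rhphy] add [xti,ptc,tji] -> 7 lines: uzkt xiflc xti ptc tji puvbm udjm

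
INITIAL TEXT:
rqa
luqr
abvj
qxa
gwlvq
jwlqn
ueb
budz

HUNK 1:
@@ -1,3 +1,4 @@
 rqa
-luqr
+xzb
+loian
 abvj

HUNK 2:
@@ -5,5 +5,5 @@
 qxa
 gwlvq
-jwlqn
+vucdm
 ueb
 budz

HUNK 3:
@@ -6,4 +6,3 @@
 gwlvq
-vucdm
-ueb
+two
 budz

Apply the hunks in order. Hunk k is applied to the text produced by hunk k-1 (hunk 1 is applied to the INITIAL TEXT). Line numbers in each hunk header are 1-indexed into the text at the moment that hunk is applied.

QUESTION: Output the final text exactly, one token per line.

Answer: rqa
xzb
loian
abvj
qxa
gwlvq
two
budz

Derivation:
Hunk 1: at line 1 remove [luqr] add [xzb,loian] -> 9 lines: rqa xzb loian abvj qxa gwlvq jwlqn ueb budz
Hunk 2: at line 5 remove [jwlqn] add [vucdm] -> 9 lines: rqa xzb loian abvj qxa gwlvq vucdm ueb budz
Hunk 3: at line 6 remove [vucdm,ueb] add [two] -> 8 lines: rqa xzb loian abvj qxa gwlvq two budz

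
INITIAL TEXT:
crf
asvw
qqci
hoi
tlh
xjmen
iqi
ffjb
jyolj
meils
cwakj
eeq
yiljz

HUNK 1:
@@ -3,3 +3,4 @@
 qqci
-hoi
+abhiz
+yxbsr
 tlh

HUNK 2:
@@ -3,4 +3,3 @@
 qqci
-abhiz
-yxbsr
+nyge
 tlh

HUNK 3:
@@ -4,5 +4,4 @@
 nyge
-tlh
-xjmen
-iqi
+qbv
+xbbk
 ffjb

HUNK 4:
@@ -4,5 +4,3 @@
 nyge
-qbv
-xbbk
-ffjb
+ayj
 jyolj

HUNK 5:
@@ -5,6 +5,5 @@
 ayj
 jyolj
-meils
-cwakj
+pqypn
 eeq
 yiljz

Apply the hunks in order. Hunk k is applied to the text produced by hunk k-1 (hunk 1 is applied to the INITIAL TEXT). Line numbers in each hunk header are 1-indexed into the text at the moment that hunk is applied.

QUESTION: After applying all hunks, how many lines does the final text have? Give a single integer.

Answer: 9

Derivation:
Hunk 1: at line 3 remove [hoi] add [abhiz,yxbsr] -> 14 lines: crf asvw qqci abhiz yxbsr tlh xjmen iqi ffjb jyolj meils cwakj eeq yiljz
Hunk 2: at line 3 remove [abhiz,yxbsr] add [nyge] -> 13 lines: crf asvw qqci nyge tlh xjmen iqi ffjb jyolj meils cwakj eeq yiljz
Hunk 3: at line 4 remove [tlh,xjmen,iqi] add [qbv,xbbk] -> 12 lines: crf asvw qqci nyge qbv xbbk ffjb jyolj meils cwakj eeq yiljz
Hunk 4: at line 4 remove [qbv,xbbk,ffjb] add [ayj] -> 10 lines: crf asvw qqci nyge ayj jyolj meils cwakj eeq yiljz
Hunk 5: at line 5 remove [meils,cwakj] add [pqypn] -> 9 lines: crf asvw qqci nyge ayj jyolj pqypn eeq yiljz
Final line count: 9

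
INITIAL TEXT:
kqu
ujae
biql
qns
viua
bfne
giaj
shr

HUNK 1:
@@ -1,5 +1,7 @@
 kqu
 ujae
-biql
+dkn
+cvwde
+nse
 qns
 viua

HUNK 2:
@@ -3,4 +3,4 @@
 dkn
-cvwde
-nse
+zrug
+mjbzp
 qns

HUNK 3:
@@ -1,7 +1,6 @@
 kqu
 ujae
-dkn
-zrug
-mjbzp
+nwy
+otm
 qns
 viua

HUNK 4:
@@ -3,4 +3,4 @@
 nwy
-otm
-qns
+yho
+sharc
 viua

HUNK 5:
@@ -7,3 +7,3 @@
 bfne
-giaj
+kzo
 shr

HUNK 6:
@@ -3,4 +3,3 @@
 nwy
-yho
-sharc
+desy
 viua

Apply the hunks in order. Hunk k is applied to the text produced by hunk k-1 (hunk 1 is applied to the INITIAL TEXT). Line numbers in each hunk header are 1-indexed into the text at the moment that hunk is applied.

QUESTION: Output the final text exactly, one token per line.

Answer: kqu
ujae
nwy
desy
viua
bfne
kzo
shr

Derivation:
Hunk 1: at line 1 remove [biql] add [dkn,cvwde,nse] -> 10 lines: kqu ujae dkn cvwde nse qns viua bfne giaj shr
Hunk 2: at line 3 remove [cvwde,nse] add [zrug,mjbzp] -> 10 lines: kqu ujae dkn zrug mjbzp qns viua bfne giaj shr
Hunk 3: at line 1 remove [dkn,zrug,mjbzp] add [nwy,otm] -> 9 lines: kqu ujae nwy otm qns viua bfne giaj shr
Hunk 4: at line 3 remove [otm,qns] add [yho,sharc] -> 9 lines: kqu ujae nwy yho sharc viua bfne giaj shr
Hunk 5: at line 7 remove [giaj] add [kzo] -> 9 lines: kqu ujae nwy yho sharc viua bfne kzo shr
Hunk 6: at line 3 remove [yho,sharc] add [desy] -> 8 lines: kqu ujae nwy desy viua bfne kzo shr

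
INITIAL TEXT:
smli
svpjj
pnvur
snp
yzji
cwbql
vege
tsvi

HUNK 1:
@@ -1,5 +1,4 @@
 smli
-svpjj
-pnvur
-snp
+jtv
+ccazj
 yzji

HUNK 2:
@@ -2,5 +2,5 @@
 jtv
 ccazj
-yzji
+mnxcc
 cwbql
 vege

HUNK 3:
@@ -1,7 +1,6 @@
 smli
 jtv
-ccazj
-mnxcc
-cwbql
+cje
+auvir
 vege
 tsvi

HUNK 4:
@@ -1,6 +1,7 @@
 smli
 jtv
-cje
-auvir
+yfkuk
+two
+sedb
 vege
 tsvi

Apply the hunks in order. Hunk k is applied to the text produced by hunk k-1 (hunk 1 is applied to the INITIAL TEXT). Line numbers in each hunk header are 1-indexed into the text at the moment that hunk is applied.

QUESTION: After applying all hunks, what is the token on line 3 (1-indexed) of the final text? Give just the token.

Answer: yfkuk

Derivation:
Hunk 1: at line 1 remove [svpjj,pnvur,snp] add [jtv,ccazj] -> 7 lines: smli jtv ccazj yzji cwbql vege tsvi
Hunk 2: at line 2 remove [yzji] add [mnxcc] -> 7 lines: smli jtv ccazj mnxcc cwbql vege tsvi
Hunk 3: at line 1 remove [ccazj,mnxcc,cwbql] add [cje,auvir] -> 6 lines: smli jtv cje auvir vege tsvi
Hunk 4: at line 1 remove [cje,auvir] add [yfkuk,two,sedb] -> 7 lines: smli jtv yfkuk two sedb vege tsvi
Final line 3: yfkuk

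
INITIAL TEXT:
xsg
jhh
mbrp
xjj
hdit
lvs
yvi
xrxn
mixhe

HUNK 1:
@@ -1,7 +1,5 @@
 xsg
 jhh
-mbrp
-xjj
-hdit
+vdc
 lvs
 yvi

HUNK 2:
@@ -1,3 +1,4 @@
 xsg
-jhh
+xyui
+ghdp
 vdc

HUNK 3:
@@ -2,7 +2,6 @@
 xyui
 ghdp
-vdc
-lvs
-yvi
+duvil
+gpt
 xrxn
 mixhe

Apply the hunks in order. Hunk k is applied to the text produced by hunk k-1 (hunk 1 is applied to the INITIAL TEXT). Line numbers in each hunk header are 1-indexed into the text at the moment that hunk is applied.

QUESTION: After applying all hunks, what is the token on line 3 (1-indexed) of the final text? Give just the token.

Hunk 1: at line 1 remove [mbrp,xjj,hdit] add [vdc] -> 7 lines: xsg jhh vdc lvs yvi xrxn mixhe
Hunk 2: at line 1 remove [jhh] add [xyui,ghdp] -> 8 lines: xsg xyui ghdp vdc lvs yvi xrxn mixhe
Hunk 3: at line 2 remove [vdc,lvs,yvi] add [duvil,gpt] -> 7 lines: xsg xyui ghdp duvil gpt xrxn mixhe
Final line 3: ghdp

Answer: ghdp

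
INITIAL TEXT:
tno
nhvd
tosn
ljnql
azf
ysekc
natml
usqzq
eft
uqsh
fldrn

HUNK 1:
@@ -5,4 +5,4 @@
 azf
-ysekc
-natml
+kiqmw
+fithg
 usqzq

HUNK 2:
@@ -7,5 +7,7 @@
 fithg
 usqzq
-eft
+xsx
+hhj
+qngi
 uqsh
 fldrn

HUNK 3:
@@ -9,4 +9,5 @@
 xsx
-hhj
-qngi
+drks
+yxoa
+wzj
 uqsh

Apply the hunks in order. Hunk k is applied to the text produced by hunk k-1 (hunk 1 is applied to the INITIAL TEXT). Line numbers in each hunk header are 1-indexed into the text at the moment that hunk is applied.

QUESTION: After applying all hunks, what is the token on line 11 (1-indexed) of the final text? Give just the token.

Answer: yxoa

Derivation:
Hunk 1: at line 5 remove [ysekc,natml] add [kiqmw,fithg] -> 11 lines: tno nhvd tosn ljnql azf kiqmw fithg usqzq eft uqsh fldrn
Hunk 2: at line 7 remove [eft] add [xsx,hhj,qngi] -> 13 lines: tno nhvd tosn ljnql azf kiqmw fithg usqzq xsx hhj qngi uqsh fldrn
Hunk 3: at line 9 remove [hhj,qngi] add [drks,yxoa,wzj] -> 14 lines: tno nhvd tosn ljnql azf kiqmw fithg usqzq xsx drks yxoa wzj uqsh fldrn
Final line 11: yxoa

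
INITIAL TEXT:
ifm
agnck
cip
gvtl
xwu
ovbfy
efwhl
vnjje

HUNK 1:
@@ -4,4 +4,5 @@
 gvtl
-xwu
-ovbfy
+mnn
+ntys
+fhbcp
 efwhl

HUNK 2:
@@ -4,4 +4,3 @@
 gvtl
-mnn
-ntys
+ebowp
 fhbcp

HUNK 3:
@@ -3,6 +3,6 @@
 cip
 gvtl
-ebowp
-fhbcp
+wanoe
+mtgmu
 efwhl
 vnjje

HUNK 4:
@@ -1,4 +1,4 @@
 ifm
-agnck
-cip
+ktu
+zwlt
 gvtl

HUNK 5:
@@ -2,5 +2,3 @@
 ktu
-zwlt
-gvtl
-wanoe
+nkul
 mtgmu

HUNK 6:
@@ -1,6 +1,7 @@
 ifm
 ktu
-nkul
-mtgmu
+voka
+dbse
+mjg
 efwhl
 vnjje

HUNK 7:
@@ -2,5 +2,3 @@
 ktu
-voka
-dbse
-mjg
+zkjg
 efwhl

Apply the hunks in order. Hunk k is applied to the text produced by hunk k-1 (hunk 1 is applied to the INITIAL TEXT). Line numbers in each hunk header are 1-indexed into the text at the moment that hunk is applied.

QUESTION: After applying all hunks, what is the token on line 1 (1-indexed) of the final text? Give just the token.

Hunk 1: at line 4 remove [xwu,ovbfy] add [mnn,ntys,fhbcp] -> 9 lines: ifm agnck cip gvtl mnn ntys fhbcp efwhl vnjje
Hunk 2: at line 4 remove [mnn,ntys] add [ebowp] -> 8 lines: ifm agnck cip gvtl ebowp fhbcp efwhl vnjje
Hunk 3: at line 3 remove [ebowp,fhbcp] add [wanoe,mtgmu] -> 8 lines: ifm agnck cip gvtl wanoe mtgmu efwhl vnjje
Hunk 4: at line 1 remove [agnck,cip] add [ktu,zwlt] -> 8 lines: ifm ktu zwlt gvtl wanoe mtgmu efwhl vnjje
Hunk 5: at line 2 remove [zwlt,gvtl,wanoe] add [nkul] -> 6 lines: ifm ktu nkul mtgmu efwhl vnjje
Hunk 6: at line 1 remove [nkul,mtgmu] add [voka,dbse,mjg] -> 7 lines: ifm ktu voka dbse mjg efwhl vnjje
Hunk 7: at line 2 remove [voka,dbse,mjg] add [zkjg] -> 5 lines: ifm ktu zkjg efwhl vnjje
Final line 1: ifm

Answer: ifm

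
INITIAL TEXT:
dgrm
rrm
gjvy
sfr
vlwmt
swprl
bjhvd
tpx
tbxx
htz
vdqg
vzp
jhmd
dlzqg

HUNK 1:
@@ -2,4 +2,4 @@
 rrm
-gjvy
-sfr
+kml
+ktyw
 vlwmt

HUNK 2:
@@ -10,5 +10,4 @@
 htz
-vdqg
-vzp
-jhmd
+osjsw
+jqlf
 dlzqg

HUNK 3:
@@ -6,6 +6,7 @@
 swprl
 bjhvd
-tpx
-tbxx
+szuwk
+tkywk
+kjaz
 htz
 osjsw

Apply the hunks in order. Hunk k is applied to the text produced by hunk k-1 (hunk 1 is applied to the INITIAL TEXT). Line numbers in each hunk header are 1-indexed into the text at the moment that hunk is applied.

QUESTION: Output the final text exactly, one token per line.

Hunk 1: at line 2 remove [gjvy,sfr] add [kml,ktyw] -> 14 lines: dgrm rrm kml ktyw vlwmt swprl bjhvd tpx tbxx htz vdqg vzp jhmd dlzqg
Hunk 2: at line 10 remove [vdqg,vzp,jhmd] add [osjsw,jqlf] -> 13 lines: dgrm rrm kml ktyw vlwmt swprl bjhvd tpx tbxx htz osjsw jqlf dlzqg
Hunk 3: at line 6 remove [tpx,tbxx] add [szuwk,tkywk,kjaz] -> 14 lines: dgrm rrm kml ktyw vlwmt swprl bjhvd szuwk tkywk kjaz htz osjsw jqlf dlzqg

Answer: dgrm
rrm
kml
ktyw
vlwmt
swprl
bjhvd
szuwk
tkywk
kjaz
htz
osjsw
jqlf
dlzqg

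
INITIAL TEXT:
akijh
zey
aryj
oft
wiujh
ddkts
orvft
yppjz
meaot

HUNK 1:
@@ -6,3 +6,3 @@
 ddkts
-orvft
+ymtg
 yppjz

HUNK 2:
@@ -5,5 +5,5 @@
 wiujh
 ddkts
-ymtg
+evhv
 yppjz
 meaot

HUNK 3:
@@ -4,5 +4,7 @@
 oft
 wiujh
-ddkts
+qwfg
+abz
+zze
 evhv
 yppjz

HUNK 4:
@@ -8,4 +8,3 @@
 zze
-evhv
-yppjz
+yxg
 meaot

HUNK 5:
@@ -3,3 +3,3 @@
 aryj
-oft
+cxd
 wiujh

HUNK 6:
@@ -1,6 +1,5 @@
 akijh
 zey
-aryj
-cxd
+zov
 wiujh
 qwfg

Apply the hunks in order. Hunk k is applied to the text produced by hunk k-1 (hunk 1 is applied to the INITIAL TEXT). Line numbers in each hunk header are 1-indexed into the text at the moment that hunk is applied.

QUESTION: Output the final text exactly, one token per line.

Hunk 1: at line 6 remove [orvft] add [ymtg] -> 9 lines: akijh zey aryj oft wiujh ddkts ymtg yppjz meaot
Hunk 2: at line 5 remove [ymtg] add [evhv] -> 9 lines: akijh zey aryj oft wiujh ddkts evhv yppjz meaot
Hunk 3: at line 4 remove [ddkts] add [qwfg,abz,zze] -> 11 lines: akijh zey aryj oft wiujh qwfg abz zze evhv yppjz meaot
Hunk 4: at line 8 remove [evhv,yppjz] add [yxg] -> 10 lines: akijh zey aryj oft wiujh qwfg abz zze yxg meaot
Hunk 5: at line 3 remove [oft] add [cxd] -> 10 lines: akijh zey aryj cxd wiujh qwfg abz zze yxg meaot
Hunk 6: at line 1 remove [aryj,cxd] add [zov] -> 9 lines: akijh zey zov wiujh qwfg abz zze yxg meaot

Answer: akijh
zey
zov
wiujh
qwfg
abz
zze
yxg
meaot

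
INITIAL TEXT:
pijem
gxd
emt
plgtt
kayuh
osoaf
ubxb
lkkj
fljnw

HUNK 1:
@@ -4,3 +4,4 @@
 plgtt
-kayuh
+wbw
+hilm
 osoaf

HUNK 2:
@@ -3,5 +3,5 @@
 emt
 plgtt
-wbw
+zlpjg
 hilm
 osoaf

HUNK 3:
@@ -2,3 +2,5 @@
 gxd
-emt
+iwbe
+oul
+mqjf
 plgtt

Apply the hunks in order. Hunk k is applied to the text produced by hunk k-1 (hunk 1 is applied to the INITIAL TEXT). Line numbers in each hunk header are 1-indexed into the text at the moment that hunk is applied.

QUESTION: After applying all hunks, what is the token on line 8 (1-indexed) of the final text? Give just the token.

Answer: hilm

Derivation:
Hunk 1: at line 4 remove [kayuh] add [wbw,hilm] -> 10 lines: pijem gxd emt plgtt wbw hilm osoaf ubxb lkkj fljnw
Hunk 2: at line 3 remove [wbw] add [zlpjg] -> 10 lines: pijem gxd emt plgtt zlpjg hilm osoaf ubxb lkkj fljnw
Hunk 3: at line 2 remove [emt] add [iwbe,oul,mqjf] -> 12 lines: pijem gxd iwbe oul mqjf plgtt zlpjg hilm osoaf ubxb lkkj fljnw
Final line 8: hilm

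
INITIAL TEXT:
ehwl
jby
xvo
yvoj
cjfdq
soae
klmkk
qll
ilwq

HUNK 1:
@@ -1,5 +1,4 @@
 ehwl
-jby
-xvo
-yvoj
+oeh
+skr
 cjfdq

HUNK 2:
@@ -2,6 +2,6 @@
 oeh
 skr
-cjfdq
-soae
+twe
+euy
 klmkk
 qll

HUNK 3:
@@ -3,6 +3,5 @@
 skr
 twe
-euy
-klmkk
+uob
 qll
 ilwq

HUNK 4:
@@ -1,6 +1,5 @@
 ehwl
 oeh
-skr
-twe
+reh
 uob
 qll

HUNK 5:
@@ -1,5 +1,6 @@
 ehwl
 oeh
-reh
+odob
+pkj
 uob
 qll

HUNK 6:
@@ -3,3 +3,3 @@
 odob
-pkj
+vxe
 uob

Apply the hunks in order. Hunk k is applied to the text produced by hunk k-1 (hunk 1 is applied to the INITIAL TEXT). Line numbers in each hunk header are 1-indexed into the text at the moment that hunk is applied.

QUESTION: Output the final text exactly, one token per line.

Answer: ehwl
oeh
odob
vxe
uob
qll
ilwq

Derivation:
Hunk 1: at line 1 remove [jby,xvo,yvoj] add [oeh,skr] -> 8 lines: ehwl oeh skr cjfdq soae klmkk qll ilwq
Hunk 2: at line 2 remove [cjfdq,soae] add [twe,euy] -> 8 lines: ehwl oeh skr twe euy klmkk qll ilwq
Hunk 3: at line 3 remove [euy,klmkk] add [uob] -> 7 lines: ehwl oeh skr twe uob qll ilwq
Hunk 4: at line 1 remove [skr,twe] add [reh] -> 6 lines: ehwl oeh reh uob qll ilwq
Hunk 5: at line 1 remove [reh] add [odob,pkj] -> 7 lines: ehwl oeh odob pkj uob qll ilwq
Hunk 6: at line 3 remove [pkj] add [vxe] -> 7 lines: ehwl oeh odob vxe uob qll ilwq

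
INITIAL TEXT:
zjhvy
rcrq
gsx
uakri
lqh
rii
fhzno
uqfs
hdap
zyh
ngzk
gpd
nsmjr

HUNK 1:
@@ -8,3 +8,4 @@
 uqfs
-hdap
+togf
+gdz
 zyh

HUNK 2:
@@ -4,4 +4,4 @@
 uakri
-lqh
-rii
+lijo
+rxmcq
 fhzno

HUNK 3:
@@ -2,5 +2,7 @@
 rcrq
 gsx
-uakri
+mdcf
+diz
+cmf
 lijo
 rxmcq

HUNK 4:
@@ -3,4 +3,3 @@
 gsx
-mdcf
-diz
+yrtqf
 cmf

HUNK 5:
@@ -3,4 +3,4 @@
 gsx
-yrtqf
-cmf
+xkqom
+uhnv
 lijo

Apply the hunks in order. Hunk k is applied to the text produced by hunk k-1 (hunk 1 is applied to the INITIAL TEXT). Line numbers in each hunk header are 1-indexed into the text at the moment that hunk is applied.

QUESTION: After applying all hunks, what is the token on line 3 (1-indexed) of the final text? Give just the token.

Hunk 1: at line 8 remove [hdap] add [togf,gdz] -> 14 lines: zjhvy rcrq gsx uakri lqh rii fhzno uqfs togf gdz zyh ngzk gpd nsmjr
Hunk 2: at line 4 remove [lqh,rii] add [lijo,rxmcq] -> 14 lines: zjhvy rcrq gsx uakri lijo rxmcq fhzno uqfs togf gdz zyh ngzk gpd nsmjr
Hunk 3: at line 2 remove [uakri] add [mdcf,diz,cmf] -> 16 lines: zjhvy rcrq gsx mdcf diz cmf lijo rxmcq fhzno uqfs togf gdz zyh ngzk gpd nsmjr
Hunk 4: at line 3 remove [mdcf,diz] add [yrtqf] -> 15 lines: zjhvy rcrq gsx yrtqf cmf lijo rxmcq fhzno uqfs togf gdz zyh ngzk gpd nsmjr
Hunk 5: at line 3 remove [yrtqf,cmf] add [xkqom,uhnv] -> 15 lines: zjhvy rcrq gsx xkqom uhnv lijo rxmcq fhzno uqfs togf gdz zyh ngzk gpd nsmjr
Final line 3: gsx

Answer: gsx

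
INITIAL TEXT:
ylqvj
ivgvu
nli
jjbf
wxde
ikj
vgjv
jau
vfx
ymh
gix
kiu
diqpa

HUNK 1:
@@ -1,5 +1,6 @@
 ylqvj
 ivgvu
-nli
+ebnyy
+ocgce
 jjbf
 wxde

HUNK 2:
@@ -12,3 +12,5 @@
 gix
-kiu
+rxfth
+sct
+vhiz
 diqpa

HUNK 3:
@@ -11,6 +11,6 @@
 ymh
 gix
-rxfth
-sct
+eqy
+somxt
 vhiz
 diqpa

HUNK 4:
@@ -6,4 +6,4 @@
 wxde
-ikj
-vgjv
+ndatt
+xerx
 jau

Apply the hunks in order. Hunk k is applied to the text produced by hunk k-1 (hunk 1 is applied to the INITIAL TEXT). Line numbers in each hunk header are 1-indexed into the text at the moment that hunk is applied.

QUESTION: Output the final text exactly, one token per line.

Hunk 1: at line 1 remove [nli] add [ebnyy,ocgce] -> 14 lines: ylqvj ivgvu ebnyy ocgce jjbf wxde ikj vgjv jau vfx ymh gix kiu diqpa
Hunk 2: at line 12 remove [kiu] add [rxfth,sct,vhiz] -> 16 lines: ylqvj ivgvu ebnyy ocgce jjbf wxde ikj vgjv jau vfx ymh gix rxfth sct vhiz diqpa
Hunk 3: at line 11 remove [rxfth,sct] add [eqy,somxt] -> 16 lines: ylqvj ivgvu ebnyy ocgce jjbf wxde ikj vgjv jau vfx ymh gix eqy somxt vhiz diqpa
Hunk 4: at line 6 remove [ikj,vgjv] add [ndatt,xerx] -> 16 lines: ylqvj ivgvu ebnyy ocgce jjbf wxde ndatt xerx jau vfx ymh gix eqy somxt vhiz diqpa

Answer: ylqvj
ivgvu
ebnyy
ocgce
jjbf
wxde
ndatt
xerx
jau
vfx
ymh
gix
eqy
somxt
vhiz
diqpa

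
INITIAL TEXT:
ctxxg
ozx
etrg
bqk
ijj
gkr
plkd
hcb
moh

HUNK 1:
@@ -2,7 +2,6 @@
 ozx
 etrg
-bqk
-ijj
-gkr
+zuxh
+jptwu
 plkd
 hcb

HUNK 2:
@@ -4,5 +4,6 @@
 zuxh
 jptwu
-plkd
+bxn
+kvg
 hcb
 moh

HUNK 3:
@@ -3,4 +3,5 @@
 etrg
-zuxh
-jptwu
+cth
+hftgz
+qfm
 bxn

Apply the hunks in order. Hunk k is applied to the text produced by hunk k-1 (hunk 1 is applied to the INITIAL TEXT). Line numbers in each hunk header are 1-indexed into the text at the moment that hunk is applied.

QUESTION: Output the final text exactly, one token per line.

Hunk 1: at line 2 remove [bqk,ijj,gkr] add [zuxh,jptwu] -> 8 lines: ctxxg ozx etrg zuxh jptwu plkd hcb moh
Hunk 2: at line 4 remove [plkd] add [bxn,kvg] -> 9 lines: ctxxg ozx etrg zuxh jptwu bxn kvg hcb moh
Hunk 3: at line 3 remove [zuxh,jptwu] add [cth,hftgz,qfm] -> 10 lines: ctxxg ozx etrg cth hftgz qfm bxn kvg hcb moh

Answer: ctxxg
ozx
etrg
cth
hftgz
qfm
bxn
kvg
hcb
moh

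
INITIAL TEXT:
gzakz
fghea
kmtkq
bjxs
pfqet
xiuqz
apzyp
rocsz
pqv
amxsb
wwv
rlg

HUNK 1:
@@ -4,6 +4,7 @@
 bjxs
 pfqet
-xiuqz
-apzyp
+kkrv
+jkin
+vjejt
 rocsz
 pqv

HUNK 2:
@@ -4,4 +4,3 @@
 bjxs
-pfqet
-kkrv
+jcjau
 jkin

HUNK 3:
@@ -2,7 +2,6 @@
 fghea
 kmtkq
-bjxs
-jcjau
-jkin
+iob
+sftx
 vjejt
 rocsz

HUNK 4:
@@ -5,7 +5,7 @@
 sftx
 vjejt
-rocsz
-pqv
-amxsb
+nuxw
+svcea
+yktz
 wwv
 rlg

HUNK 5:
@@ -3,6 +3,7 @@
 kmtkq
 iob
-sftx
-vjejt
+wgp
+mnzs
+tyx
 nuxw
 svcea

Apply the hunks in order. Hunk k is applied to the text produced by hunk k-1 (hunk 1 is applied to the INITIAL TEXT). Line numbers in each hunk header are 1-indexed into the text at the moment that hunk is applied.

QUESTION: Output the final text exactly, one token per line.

Answer: gzakz
fghea
kmtkq
iob
wgp
mnzs
tyx
nuxw
svcea
yktz
wwv
rlg

Derivation:
Hunk 1: at line 4 remove [xiuqz,apzyp] add [kkrv,jkin,vjejt] -> 13 lines: gzakz fghea kmtkq bjxs pfqet kkrv jkin vjejt rocsz pqv amxsb wwv rlg
Hunk 2: at line 4 remove [pfqet,kkrv] add [jcjau] -> 12 lines: gzakz fghea kmtkq bjxs jcjau jkin vjejt rocsz pqv amxsb wwv rlg
Hunk 3: at line 2 remove [bjxs,jcjau,jkin] add [iob,sftx] -> 11 lines: gzakz fghea kmtkq iob sftx vjejt rocsz pqv amxsb wwv rlg
Hunk 4: at line 5 remove [rocsz,pqv,amxsb] add [nuxw,svcea,yktz] -> 11 lines: gzakz fghea kmtkq iob sftx vjejt nuxw svcea yktz wwv rlg
Hunk 5: at line 3 remove [sftx,vjejt] add [wgp,mnzs,tyx] -> 12 lines: gzakz fghea kmtkq iob wgp mnzs tyx nuxw svcea yktz wwv rlg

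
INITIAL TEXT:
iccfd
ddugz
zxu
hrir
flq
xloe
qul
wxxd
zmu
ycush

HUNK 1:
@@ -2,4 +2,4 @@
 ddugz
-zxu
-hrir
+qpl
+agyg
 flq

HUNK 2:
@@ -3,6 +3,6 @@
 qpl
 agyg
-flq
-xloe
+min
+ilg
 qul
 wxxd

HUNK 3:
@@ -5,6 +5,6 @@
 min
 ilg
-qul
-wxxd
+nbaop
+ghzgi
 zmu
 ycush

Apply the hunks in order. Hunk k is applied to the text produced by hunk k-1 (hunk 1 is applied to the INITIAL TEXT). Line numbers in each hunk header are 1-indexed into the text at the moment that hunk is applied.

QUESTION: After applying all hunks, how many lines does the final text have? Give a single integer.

Hunk 1: at line 2 remove [zxu,hrir] add [qpl,agyg] -> 10 lines: iccfd ddugz qpl agyg flq xloe qul wxxd zmu ycush
Hunk 2: at line 3 remove [flq,xloe] add [min,ilg] -> 10 lines: iccfd ddugz qpl agyg min ilg qul wxxd zmu ycush
Hunk 3: at line 5 remove [qul,wxxd] add [nbaop,ghzgi] -> 10 lines: iccfd ddugz qpl agyg min ilg nbaop ghzgi zmu ycush
Final line count: 10

Answer: 10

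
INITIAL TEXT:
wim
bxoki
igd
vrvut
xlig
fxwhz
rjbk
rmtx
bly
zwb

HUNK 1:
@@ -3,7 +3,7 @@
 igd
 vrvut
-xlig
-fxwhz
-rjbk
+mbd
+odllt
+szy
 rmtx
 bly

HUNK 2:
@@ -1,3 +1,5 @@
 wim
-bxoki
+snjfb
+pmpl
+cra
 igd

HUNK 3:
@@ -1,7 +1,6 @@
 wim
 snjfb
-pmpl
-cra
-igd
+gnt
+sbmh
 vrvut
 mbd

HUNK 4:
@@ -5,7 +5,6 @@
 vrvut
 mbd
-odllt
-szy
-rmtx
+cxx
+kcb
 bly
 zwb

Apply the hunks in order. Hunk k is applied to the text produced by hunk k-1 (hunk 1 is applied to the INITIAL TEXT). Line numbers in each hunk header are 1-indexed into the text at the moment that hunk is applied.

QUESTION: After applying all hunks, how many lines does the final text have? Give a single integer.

Hunk 1: at line 3 remove [xlig,fxwhz,rjbk] add [mbd,odllt,szy] -> 10 lines: wim bxoki igd vrvut mbd odllt szy rmtx bly zwb
Hunk 2: at line 1 remove [bxoki] add [snjfb,pmpl,cra] -> 12 lines: wim snjfb pmpl cra igd vrvut mbd odllt szy rmtx bly zwb
Hunk 3: at line 1 remove [pmpl,cra,igd] add [gnt,sbmh] -> 11 lines: wim snjfb gnt sbmh vrvut mbd odllt szy rmtx bly zwb
Hunk 4: at line 5 remove [odllt,szy,rmtx] add [cxx,kcb] -> 10 lines: wim snjfb gnt sbmh vrvut mbd cxx kcb bly zwb
Final line count: 10

Answer: 10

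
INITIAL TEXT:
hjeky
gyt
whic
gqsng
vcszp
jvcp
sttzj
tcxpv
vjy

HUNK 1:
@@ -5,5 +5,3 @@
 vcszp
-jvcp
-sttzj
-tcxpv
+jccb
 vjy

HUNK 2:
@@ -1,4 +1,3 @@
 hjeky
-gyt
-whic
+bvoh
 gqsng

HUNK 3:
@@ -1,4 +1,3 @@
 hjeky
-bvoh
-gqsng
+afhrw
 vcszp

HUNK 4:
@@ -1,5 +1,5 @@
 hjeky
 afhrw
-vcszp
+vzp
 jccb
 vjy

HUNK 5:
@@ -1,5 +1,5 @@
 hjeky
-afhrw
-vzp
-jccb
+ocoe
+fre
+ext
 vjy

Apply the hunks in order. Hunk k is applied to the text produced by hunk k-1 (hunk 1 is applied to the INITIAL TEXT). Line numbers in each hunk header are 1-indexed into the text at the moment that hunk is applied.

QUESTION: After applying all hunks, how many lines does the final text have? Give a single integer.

Hunk 1: at line 5 remove [jvcp,sttzj,tcxpv] add [jccb] -> 7 lines: hjeky gyt whic gqsng vcszp jccb vjy
Hunk 2: at line 1 remove [gyt,whic] add [bvoh] -> 6 lines: hjeky bvoh gqsng vcszp jccb vjy
Hunk 3: at line 1 remove [bvoh,gqsng] add [afhrw] -> 5 lines: hjeky afhrw vcszp jccb vjy
Hunk 4: at line 1 remove [vcszp] add [vzp] -> 5 lines: hjeky afhrw vzp jccb vjy
Hunk 5: at line 1 remove [afhrw,vzp,jccb] add [ocoe,fre,ext] -> 5 lines: hjeky ocoe fre ext vjy
Final line count: 5

Answer: 5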